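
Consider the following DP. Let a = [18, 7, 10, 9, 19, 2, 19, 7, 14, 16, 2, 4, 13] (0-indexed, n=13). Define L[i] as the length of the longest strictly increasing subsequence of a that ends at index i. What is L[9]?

4

   i    0    1    2    3    4    5    6    7    8    9   10   11   12
a[i]   18    7   10    9   19    2   19    7   14   16    2    4   13
L[i]    1    1    2    2    3    1    3    2    3    4    1    2    3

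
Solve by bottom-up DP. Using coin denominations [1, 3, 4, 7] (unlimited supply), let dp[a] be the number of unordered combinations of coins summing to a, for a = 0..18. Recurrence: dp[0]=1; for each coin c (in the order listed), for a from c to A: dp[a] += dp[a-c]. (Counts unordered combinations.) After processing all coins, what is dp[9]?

after  coin     0     1     2     3     4     5     6     7     8     9    10    11    12    13    14    15    16    17    18
          1     1     1     1     1     1     1     1     1     1     1     1     1     1     1     1     1     1     1     1
          3     1     1     1     2     2     2     3     3     3     4     4     4     5     5     5     6     6     6     7
          4     1     1     1     2     3     3     4     5     6     7     8     9    11    12    13    15    17    18    20
          7     1     1     1     2     3     3     4     6     7     8    10    12    14    16    19    22    25    28    32

8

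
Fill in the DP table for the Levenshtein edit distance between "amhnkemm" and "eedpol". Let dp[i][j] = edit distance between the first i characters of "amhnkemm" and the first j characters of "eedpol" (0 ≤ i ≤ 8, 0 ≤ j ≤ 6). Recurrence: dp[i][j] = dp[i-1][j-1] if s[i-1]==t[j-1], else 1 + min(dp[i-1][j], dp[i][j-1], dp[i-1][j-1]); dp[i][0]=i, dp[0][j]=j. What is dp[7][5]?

7

   ''  e  e  d  p  o  l
''  0  1  2  3  4  5  6
 a  1  1  2  3  4  5  6
 m  2  2  2  3  4  5  6
 h  3  3  3  3  4  5  6
 n  4  4  4  4  4  5  6
 k  5  5  5  5  5  5  6
 e  6  5  5  6  6  6  6
 m  7  6  6  6  7  7  7
 m  8  7  7  7  7  8  8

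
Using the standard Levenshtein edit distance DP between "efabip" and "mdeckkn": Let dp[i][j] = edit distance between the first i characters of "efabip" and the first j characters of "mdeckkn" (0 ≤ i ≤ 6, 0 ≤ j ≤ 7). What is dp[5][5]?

   ''  m  d  e  c  k  k  n
''  0  1  2  3  4  5  6  7
 e  1  1  2  2  3  4  5  6
 f  2  2  2  3  3  4  5  6
 a  3  3  3  3  4  4  5  6
 b  4  4  4  4  4  5  5  6
 i  5  5  5  5  5  5  6  6
 p  6  6  6  6  6  6  6  7

5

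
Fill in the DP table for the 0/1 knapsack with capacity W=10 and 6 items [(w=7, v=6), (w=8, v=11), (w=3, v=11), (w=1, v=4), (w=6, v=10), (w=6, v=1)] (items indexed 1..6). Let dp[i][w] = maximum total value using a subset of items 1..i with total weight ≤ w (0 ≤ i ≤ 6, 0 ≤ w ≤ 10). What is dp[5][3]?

11

i\w   0   1   2   3   4   5   6   7   8   9  10
  0   0   0   0   0   0   0   0   0   0   0   0
  1   0   0   0   0   0   0   0   6   6   6   6
  2   0   0   0   0   0   0   0   6  11  11  11
  3   0   0   0  11  11  11  11  11  11  11  17
  4   0   4   4  11  15  15  15  15  15  15  17
  5   0   4   4  11  15  15  15  15  15  21  25
  6   0   4   4  11  15  15  15  15  15  21  25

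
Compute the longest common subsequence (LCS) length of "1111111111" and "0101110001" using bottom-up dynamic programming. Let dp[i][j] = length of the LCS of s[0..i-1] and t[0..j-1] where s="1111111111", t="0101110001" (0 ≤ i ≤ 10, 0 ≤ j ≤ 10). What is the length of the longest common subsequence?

   ''  0  1  0  1  1  1  0  0  0  1
''  0  0  0  0  0  0  0  0  0  0  0
 1  0  0  1  1  1  1  1  1  1  1  1
 1  0  0  1  1  2  2  2  2  2  2  2
 1  0  0  1  1  2  3  3  3  3  3  3
 1  0  0  1  1  2  3  4  4  4  4  4
 1  0  0  1  1  2  3  4  4  4  4  5
 1  0  0  1  1  2  3  4  4  4  4  5
 1  0  0  1  1  2  3  4  4  4  4  5
 1  0  0  1  1  2  3  4  4  4  4  5
 1  0  0  1  1  2  3  4  4  4  4  5
 1  0  0  1  1  2  3  4  4  4  4  5

5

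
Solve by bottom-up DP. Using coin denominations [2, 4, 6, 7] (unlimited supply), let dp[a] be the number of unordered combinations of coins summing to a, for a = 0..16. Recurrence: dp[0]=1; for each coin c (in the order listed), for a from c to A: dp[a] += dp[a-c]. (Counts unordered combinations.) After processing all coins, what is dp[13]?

3

after  coin     0     1     2     3     4     5     6     7     8     9    10    11    12    13    14    15    16
          2     1     0     1     0     1     0     1     0     1     0     1     0     1     0     1     0     1
          4     1     0     1     0     2     0     2     0     3     0     3     0     4     0     4     0     5
          6     1     0     1     0     2     0     3     0     4     0     5     0     7     0     8     0    10
          7     1     0     1     0     2     0     3     1     4     1     5     2     7     3     9     4    11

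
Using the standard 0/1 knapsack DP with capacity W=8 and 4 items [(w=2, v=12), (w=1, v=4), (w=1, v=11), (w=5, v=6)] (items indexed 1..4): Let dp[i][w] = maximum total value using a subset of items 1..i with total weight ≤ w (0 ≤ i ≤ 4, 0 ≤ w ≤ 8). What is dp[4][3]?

i\w   0   1   2   3   4   5   6   7   8
  0   0   0   0   0   0   0   0   0   0
  1   0   0  12  12  12  12  12  12  12
  2   0   4  12  16  16  16  16  16  16
  3   0  11  15  23  27  27  27  27  27
  4   0  11  15  23  27  27  27  27  29

23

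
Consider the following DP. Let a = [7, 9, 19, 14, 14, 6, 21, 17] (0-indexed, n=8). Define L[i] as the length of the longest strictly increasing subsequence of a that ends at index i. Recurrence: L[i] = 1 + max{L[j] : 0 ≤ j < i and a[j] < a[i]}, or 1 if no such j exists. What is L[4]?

3

   i    0    1    2    3    4    5    6    7
a[i]    7    9   19   14   14    6   21   17
L[i]    1    2    3    3    3    1    4    4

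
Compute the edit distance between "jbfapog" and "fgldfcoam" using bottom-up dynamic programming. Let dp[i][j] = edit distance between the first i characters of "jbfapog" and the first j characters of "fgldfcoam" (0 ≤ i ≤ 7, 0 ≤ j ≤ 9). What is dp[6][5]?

   ''  f  g  l  d  f  c  o  a  m
''  0  1  2  3  4  5  6  7  8  9
 j  1  1  2  3  4  5  6  7  8  9
 b  2  2  2  3  4  5  6  7  8  9
 f  3  2  3  3  4  4  5  6  7  8
 a  4  3  3  4  4  5  5  6  6  7
 p  5  4  4  4  5  5  6  6  7  7
 o  6  5  5  5  5  6  6  6  7  8
 g  7  6  5  6  6  6  7  7  7  8

6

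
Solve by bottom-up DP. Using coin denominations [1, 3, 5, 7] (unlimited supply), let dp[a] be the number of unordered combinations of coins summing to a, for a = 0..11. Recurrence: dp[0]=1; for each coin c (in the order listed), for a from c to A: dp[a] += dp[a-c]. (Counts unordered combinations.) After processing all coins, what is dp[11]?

10

after  coin     0     1     2     3     4     5     6     7     8     9    10    11
          1     1     1     1     1     1     1     1     1     1     1     1     1
          3     1     1     1     2     2     2     3     3     3     4     4     4
          5     1     1     1     2     2     3     4     4     5     6     7     8
          7     1     1     1     2     2     3     4     5     6     7     9    10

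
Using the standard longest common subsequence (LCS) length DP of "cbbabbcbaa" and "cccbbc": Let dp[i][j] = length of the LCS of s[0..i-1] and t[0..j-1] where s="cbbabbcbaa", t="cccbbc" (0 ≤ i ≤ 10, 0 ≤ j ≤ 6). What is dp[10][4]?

   ''  c  c  c  b  b  c
''  0  0  0  0  0  0  0
 c  0  1  1  1  1  1  1
 b  0  1  1  1  2  2  2
 b  0  1  1  1  2  3  3
 a  0  1  1  1  2  3  3
 b  0  1  1  1  2  3  3
 b  0  1  1  1  2  3  3
 c  0  1  2  2  2  3  4
 b  0  1  2  2  3  3  4
 a  0  1  2  2  3  3  4
 a  0  1  2  2  3  3  4

3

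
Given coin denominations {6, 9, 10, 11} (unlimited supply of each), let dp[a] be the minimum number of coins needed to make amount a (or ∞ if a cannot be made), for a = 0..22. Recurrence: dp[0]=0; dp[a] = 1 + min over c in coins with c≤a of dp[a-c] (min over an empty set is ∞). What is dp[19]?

2

 a  0  1  2  3  4  5  6  7  8  9 10 11 12 13 14 15 16 17 18 19 20 21 22
dp  0  -  -  -  -  -  1  -  -  1  1  1  2  -  -  2  2  2  2  2  2  2  2
(- denotes ∞ / unreachable)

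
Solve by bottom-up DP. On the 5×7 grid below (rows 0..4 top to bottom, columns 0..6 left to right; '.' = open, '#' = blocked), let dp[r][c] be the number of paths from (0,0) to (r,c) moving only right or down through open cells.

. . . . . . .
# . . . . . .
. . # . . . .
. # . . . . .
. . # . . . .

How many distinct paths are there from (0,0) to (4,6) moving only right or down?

r\c   0   1   2   3   4   5   6
  0   1   1   1   1   1   1   1
  1   0   1   2   3   4   5   6
  2   0   1   0   3   7  12  18
  3   0   0   0   3  10  22  40
  4   0   0   0   3  13  35  75

75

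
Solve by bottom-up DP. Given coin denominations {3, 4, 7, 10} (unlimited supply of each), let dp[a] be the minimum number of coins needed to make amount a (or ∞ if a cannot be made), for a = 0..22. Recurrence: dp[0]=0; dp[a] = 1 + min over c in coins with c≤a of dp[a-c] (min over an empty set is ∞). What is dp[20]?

2

 a  0  1  2  3  4  5  6  7  8  9 10 11 12 13 14 15 16 17 18 19 20 21 22
dp  0  -  -  1  1  -  2  1  2  3  1  2  3  2  2  3  3  2  3  4  2  3  4
(- denotes ∞ / unreachable)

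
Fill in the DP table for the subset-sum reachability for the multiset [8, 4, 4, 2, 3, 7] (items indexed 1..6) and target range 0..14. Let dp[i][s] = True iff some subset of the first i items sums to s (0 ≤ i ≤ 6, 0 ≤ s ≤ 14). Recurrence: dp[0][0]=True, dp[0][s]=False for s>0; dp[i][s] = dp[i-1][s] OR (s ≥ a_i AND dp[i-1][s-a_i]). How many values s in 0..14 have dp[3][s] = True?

i\s   0   1   2   3   4   5   6   7   8   9  10  11  12  13  14
  0   T   F   F   F   F   F   F   F   F   F   F   F   F   F   F
  1   T   F   F   F   F   F   F   F   T   F   F   F   F   F   F
  2   T   F   F   F   T   F   F   F   T   F   F   F   T   F   F
  3   T   F   F   F   T   F   F   F   T   F   F   F   T   F   F
  4   T   F   T   F   T   F   T   F   T   F   T   F   T   F   T
  5   T   F   T   T   T   T   T   T   T   T   T   T   T   T   T
  6   T   F   T   T   T   T   T   T   T   T   T   T   T   T   T

4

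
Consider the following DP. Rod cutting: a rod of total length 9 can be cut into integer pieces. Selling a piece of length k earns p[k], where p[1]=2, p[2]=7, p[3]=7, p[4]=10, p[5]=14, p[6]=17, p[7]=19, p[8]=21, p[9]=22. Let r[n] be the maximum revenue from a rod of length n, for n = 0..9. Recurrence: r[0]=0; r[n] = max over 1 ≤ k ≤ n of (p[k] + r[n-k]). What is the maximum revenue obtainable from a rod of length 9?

   n    0    1    2    3    4    5    6    7    8    9
r[n]    0    2    7    9   14   16   21   23   28   30

30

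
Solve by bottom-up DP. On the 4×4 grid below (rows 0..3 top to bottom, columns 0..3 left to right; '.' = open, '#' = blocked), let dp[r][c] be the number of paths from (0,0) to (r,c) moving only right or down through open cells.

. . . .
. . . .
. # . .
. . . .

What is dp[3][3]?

11

r\c   0   1   2   3
  0   1   1   1   1
  1   1   2   3   4
  2   1   0   3   7
  3   1   1   4  11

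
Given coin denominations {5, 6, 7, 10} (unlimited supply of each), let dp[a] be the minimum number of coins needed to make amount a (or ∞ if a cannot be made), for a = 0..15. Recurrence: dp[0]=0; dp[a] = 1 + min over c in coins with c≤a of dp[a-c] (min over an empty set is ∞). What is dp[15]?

2

 a  0  1  2  3  4  5  6  7  8  9 10 11 12 13 14 15
dp  0  -  -  -  -  1  1  1  -  -  1  2  2  2  2  2
(- denotes ∞ / unreachable)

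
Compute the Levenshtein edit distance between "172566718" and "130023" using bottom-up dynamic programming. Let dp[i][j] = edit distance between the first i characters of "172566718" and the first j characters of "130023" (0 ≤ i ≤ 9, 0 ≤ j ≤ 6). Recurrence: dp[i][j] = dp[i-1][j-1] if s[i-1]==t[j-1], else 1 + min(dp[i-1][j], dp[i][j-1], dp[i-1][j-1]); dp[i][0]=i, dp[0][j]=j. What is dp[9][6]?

8

   ''  1  3  0  0  2  3
''  0  1  2  3  4  5  6
 1  1  0  1  2  3  4  5
 7  2  1  1  2  3  4  5
 2  3  2  2  2  3  3  4
 5  4  3  3  3  3  4  4
 6  5  4  4  4  4  4  5
 6  6  5  5  5  5  5  5
 7  7  6  6  6  6  6  6
 1  8  7  7  7  7  7  7
 8  9  8  8  8  8  8  8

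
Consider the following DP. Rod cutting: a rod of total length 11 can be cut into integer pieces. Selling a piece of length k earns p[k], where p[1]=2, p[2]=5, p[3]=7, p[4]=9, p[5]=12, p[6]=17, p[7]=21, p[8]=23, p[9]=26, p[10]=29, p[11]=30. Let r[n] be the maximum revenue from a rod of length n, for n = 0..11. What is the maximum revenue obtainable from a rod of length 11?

   n    0    1    2    3    4    5    6    7    8    9   10   11
r[n]    0    2    5    7   10   12   17   21   23   26   29   31

31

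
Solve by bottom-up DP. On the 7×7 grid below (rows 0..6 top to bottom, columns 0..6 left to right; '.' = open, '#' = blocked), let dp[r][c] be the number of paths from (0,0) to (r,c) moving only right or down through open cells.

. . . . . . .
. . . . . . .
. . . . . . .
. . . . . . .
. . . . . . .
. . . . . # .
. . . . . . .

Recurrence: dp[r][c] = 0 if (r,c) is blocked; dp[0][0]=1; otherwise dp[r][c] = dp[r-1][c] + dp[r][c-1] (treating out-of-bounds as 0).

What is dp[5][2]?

r\c   0   1   2   3   4   5   6
  0   1   1   1   1   1   1   1
  1   1   2   3   4   5   6   7
  2   1   3   6  10  15  21  28
  3   1   4  10  20  35  56  84
  4   1   5  15  35  70 126 210
  5   1   6  21  56 126   0 210
  6   1   7  28  84 210 210 420

21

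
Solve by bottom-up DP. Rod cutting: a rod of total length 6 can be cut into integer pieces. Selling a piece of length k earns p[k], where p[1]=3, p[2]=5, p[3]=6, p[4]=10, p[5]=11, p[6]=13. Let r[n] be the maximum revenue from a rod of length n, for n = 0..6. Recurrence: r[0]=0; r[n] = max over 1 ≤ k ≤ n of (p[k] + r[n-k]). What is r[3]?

9

   n    0    1    2    3    4    5    6
r[n]    0    3    6    9   12   15   18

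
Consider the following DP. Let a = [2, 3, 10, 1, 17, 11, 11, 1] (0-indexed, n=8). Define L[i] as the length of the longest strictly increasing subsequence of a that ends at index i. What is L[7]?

1

   i    0    1    2    3    4    5    6    7
a[i]    2    3   10    1   17   11   11    1
L[i]    1    2    3    1    4    4    4    1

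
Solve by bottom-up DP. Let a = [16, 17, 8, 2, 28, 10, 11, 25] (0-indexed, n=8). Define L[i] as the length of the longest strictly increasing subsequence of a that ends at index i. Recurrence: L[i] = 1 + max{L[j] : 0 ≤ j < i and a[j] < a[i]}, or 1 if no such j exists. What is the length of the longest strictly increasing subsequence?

   i    0    1    2    3    4    5    6    7
a[i]   16   17    8    2   28   10   11   25
L[i]    1    2    1    1    3    2    3    4

4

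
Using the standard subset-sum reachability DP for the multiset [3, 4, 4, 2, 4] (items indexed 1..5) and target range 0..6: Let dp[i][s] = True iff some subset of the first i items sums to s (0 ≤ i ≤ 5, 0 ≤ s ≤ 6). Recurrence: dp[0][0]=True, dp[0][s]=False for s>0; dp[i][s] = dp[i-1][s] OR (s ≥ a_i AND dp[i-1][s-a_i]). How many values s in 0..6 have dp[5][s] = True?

6

i\s   0   1   2   3   4   5   6
  0   T   F   F   F   F   F   F
  1   T   F   F   T   F   F   F
  2   T   F   F   T   T   F   F
  3   T   F   F   T   T   F   F
  4   T   F   T   T   T   T   T
  5   T   F   T   T   T   T   T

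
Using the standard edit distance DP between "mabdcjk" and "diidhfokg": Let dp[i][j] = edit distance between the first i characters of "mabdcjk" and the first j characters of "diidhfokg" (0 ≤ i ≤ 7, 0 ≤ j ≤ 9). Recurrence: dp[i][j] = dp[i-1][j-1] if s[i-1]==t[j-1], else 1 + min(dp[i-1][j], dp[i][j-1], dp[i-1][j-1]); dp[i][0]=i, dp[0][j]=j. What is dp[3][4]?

   ''  d  i  i  d  h  f  o  k  g
''  0  1  2  3  4  5  6  7  8  9
 m  1  1  2  3  4  5  6  7  8  9
 a  2  2  2  3  4  5  6  7  8  9
 b  3  3  3  3  4  5  6  7  8  9
 d  4  3  4  4  3  4  5  6  7  8
 c  5  4  4  5  4  4  5  6  7  8
 j  6  5  5  5  5  5  5  6  7  8
 k  7  6  6  6  6  6  6  6  6  7

4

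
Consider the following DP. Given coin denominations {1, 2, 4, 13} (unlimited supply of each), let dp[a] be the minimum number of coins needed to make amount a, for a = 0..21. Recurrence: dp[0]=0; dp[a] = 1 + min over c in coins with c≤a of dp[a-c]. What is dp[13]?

 a  0  1  2  3  4  5  6  7  8  9 10 11 12 13 14 15 16 17 18 19 20 21
dp  0  1  1  2  1  2  2  3  2  3  3  4  3  1  2  2  3  2  3  3  4  3

1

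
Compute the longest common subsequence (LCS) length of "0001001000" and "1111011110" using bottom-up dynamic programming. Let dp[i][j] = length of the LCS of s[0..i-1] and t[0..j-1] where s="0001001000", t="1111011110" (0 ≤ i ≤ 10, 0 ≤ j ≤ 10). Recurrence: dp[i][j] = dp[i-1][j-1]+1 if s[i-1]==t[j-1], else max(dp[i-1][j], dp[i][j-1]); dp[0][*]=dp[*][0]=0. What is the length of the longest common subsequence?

4

   ''  1  1  1  1  0  1  1  1  1  0
''  0  0  0  0  0  0  0  0  0  0  0
 0  0  0  0  0  0  1  1  1  1  1  1
 0  0  0  0  0  0  1  1  1  1  1  2
 0  0  0  0  0  0  1  1  1  1  1  2
 1  0  1  1  1  1  1  2  2  2  2  2
 0  0  1  1  1  1  2  2  2  2  2  3
 0  0  1  1  1  1  2  2  2  2  2  3
 1  0  1  2  2  2  2  3  3  3  3  3
 0  0  1  2  2  2  3  3  3  3  3  4
 0  0  1  2  2  2  3  3  3  3  3  4
 0  0  1  2  2  2  3  3  3  3  3  4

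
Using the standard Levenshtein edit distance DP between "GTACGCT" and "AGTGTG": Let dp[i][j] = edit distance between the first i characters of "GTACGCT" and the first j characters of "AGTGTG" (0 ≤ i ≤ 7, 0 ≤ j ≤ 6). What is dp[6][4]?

4

   ''  A  G  T  G  T  G
''  0  1  2  3  4  5  6
 G  1  1  1  2  3  4  5
 T  2  2  2  1  2  3  4
 A  3  2  3  2  2  3  4
 C  4  3  3  3  3  3  4
 G  5  4  3  4  3  4  3
 C  6  5  4  4  4  4  4
 T  7  6  5  4  5  4  5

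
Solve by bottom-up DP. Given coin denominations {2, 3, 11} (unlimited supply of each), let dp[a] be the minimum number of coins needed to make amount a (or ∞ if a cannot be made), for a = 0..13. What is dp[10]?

 a  0  1  2  3  4  5  6  7  8  9 10 11 12 13
dp  0  -  1  1  2  2  2  3  3  3  4  1  4  2
(- denotes ∞ / unreachable)

4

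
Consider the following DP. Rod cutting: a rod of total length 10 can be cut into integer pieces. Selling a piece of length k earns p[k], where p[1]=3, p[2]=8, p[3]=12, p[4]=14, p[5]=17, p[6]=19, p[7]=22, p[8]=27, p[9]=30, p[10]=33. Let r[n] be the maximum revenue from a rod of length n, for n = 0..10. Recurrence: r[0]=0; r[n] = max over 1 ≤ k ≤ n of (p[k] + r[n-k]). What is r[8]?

32

   n    0    1    2    3    4    5    6    7    8    9   10
r[n]    0    3    8   12   16   20   24   28   32   36   40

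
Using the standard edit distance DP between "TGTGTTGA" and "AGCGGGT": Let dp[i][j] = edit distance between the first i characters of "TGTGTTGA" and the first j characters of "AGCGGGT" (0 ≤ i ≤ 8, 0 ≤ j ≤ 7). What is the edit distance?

   ''  A  G  C  G  G  G  T
''  0  1  2  3  4  5  6  7
 T  1  1  2  3  4  5  6  6
 G  2  2  1  2  3  4  5  6
 T  3  3  2  2  3  4  5  5
 G  4  4  3  3  2  3  4  5
 T  5  5  4  4  3  3  4  4
 T  6  6  5  5  4  4  4  4
 G  7  7  6  6  5  4  4  5
 A  8  7  7  7  6  5  5  5

5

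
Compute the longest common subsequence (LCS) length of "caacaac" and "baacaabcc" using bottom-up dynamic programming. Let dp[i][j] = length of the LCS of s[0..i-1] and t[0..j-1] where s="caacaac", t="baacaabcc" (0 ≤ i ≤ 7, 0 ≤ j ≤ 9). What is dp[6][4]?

   ''  b  a  a  c  a  a  b  c  c
''  0  0  0  0  0  0  0  0  0  0
 c  0  0  0  0  1  1  1  1  1  1
 a  0  0  1  1  1  2  2  2  2  2
 a  0  0  1  2  2  2  3  3  3  3
 c  0  0  1  2  3  3  3  3  4  4
 a  0  0  1  2  3  4  4  4  4  4
 a  0  0  1  2  3  4  5  5  5  5
 c  0  0  1  2  3  4  5  5  6  6

3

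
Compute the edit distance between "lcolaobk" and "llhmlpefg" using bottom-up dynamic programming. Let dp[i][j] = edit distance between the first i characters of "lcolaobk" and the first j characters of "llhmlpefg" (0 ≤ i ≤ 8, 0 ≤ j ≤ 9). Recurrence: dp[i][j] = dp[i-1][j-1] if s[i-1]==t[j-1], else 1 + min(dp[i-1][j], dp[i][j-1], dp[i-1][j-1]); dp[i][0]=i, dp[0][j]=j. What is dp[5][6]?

   ''  l  l  h  m  l  p  e  f  g
''  0  1  2  3  4  5  6  7  8  9
 l  1  0  1  2  3  4  5  6  7  8
 c  2  1  1  2  3  4  5  6  7  8
 o  3  2  2  2  3  4  5  6  7  8
 l  4  3  2  3  3  3  4  5  6  7
 a  5  4  3  3  4  4  4  5  6  7
 o  6  5  4  4  4  5  5  5  6  7
 b  7  6  5  5  5  5  6  6  6  7
 k  8  7  6  6  6  6  6  7  7  7

4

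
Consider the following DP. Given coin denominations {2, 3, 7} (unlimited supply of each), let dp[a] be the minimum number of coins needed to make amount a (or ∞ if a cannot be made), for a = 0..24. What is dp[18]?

 a  0  1  2  3  4  5  6  7  8  9 10 11 12 13 14 15 16 17 18 19 20 21 22 23 24
dp  0  -  1  1  2  2  2  1  3  2  2  3  3  3  2  4  3  3  4  4  4  3  5  4  4
(- denotes ∞ / unreachable)

4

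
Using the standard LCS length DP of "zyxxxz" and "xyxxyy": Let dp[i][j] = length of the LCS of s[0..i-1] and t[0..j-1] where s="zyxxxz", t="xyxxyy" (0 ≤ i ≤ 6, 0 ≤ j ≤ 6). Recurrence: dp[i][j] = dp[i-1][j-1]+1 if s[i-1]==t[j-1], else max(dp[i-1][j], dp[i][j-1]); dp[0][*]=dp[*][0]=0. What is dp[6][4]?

3

   ''  x  y  x  x  y  y
''  0  0  0  0  0  0  0
 z  0  0  0  0  0  0  0
 y  0  0  1  1  1  1  1
 x  0  1  1  2  2  2  2
 x  0  1  1  2  3  3  3
 x  0  1  1  2  3  3  3
 z  0  1  1  2  3  3  3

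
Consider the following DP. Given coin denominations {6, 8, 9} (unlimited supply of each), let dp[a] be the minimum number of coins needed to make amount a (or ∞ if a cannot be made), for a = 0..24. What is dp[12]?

2

 a  0  1  2  3  4  5  6  7  8  9 10 11 12 13 14 15 16 17 18 19 20 21 22 23 24
dp  0  -  -  -  -  -  1  -  1  1  -  -  2  -  2  2  2  2  2  -  3  3  3  3  3
(- denotes ∞ / unreachable)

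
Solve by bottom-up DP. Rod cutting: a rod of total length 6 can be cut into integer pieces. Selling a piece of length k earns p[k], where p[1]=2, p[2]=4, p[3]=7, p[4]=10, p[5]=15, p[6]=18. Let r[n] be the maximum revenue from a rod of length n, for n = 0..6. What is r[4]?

10

   n    0    1    2    3    4    5    6
r[n]    0    2    4    7   10   15   18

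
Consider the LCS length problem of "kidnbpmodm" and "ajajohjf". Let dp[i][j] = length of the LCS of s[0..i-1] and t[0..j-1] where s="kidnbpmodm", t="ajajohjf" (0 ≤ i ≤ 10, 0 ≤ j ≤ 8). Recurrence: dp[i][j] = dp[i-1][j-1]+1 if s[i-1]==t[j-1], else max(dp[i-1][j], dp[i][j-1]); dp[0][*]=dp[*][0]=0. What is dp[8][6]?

   ''  a  j  a  j  o  h  j  f
''  0  0  0  0  0  0  0  0  0
 k  0  0  0  0  0  0  0  0  0
 i  0  0  0  0  0  0  0  0  0
 d  0  0  0  0  0  0  0  0  0
 n  0  0  0  0  0  0  0  0  0
 b  0  0  0  0  0  0  0  0  0
 p  0  0  0  0  0  0  0  0  0
 m  0  0  0  0  0  0  0  0  0
 o  0  0  0  0  0  1  1  1  1
 d  0  0  0  0  0  1  1  1  1
 m  0  0  0  0  0  1  1  1  1

1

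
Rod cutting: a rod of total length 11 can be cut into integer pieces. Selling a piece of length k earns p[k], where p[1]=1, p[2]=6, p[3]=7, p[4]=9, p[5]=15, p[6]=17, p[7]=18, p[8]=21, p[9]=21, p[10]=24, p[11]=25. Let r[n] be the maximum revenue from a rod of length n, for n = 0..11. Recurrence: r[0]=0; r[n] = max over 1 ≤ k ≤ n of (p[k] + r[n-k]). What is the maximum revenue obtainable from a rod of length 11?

33

   n    0    1    2    3    4    5    6    7    8    9   10   11
r[n]    0    1    6    7   12   15   18   21   24   27   30   33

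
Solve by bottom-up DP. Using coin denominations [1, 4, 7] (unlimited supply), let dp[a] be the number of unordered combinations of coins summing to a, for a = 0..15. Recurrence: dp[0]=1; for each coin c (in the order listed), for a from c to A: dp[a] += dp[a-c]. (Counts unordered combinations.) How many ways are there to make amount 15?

after  coin     0     1     2     3     4     5     6     7     8     9    10    11    12    13    14    15
          1     1     1     1     1     1     1     1     1     1     1     1     1     1     1     1     1
          4     1     1     1     1     2     2     2     2     3     3     3     3     4     4     4     4
          7     1     1     1     1     2     2     2     3     4     4     4     5     6     6     7     8

8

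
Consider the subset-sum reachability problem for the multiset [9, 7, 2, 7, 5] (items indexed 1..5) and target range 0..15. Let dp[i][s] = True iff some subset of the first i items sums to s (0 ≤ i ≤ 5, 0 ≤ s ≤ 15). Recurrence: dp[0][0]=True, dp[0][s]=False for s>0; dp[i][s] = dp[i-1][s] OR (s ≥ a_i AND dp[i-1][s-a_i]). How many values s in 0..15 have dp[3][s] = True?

5

i\s   0   1   2   3   4   5   6   7   8   9  10  11  12  13  14  15
  0   T   F   F   F   F   F   F   F   F   F   F   F   F   F   F   F
  1   T   F   F   F   F   F   F   F   F   T   F   F   F   F   F   F
  2   T   F   F   F   F   F   F   T   F   T   F   F   F   F   F   F
  3   T   F   T   F   F   F   F   T   F   T   F   T   F   F   F   F
  4   T   F   T   F   F   F   F   T   F   T   F   T   F   F   T   F
  5   T   F   T   F   F   T   F   T   F   T   F   T   T   F   T   F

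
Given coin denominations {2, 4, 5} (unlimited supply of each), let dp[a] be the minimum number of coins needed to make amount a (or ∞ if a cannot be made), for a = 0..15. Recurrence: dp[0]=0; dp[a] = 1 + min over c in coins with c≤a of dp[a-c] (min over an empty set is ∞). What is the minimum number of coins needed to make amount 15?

3

 a  0  1  2  3  4  5  6  7  8  9 10 11 12 13 14 15
dp  0  -  1  -  1  1  2  2  2  2  2  3  3  3  3  3
(- denotes ∞ / unreachable)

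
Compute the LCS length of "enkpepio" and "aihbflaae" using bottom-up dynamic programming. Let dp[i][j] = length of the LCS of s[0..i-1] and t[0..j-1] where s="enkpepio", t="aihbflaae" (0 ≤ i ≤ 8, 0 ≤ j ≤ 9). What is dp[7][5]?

1

   ''  a  i  h  b  f  l  a  a  e
''  0  0  0  0  0  0  0  0  0  0
 e  0  0  0  0  0  0  0  0  0  1
 n  0  0  0  0  0  0  0  0  0  1
 k  0  0  0  0  0  0  0  0  0  1
 p  0  0  0  0  0  0  0  0  0  1
 e  0  0  0  0  0  0  0  0  0  1
 p  0  0  0  0  0  0  0  0  0  1
 i  0  0  1  1  1  1  1  1  1  1
 o  0  0  1  1  1  1  1  1  1  1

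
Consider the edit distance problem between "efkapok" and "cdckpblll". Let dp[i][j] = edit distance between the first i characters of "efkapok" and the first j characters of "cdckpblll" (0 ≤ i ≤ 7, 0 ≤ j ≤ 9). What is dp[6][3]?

6

   ''  c  d  c  k  p  b  l  l  l
''  0  1  2  3  4  5  6  7  8  9
 e  1  1  2  3  4  5  6  7  8  9
 f  2  2  2  3  4  5  6  7  8  9
 k  3  3  3  3  3  4  5  6  7  8
 a  4  4  4  4  4  4  5  6  7  8
 p  5  5  5  5  5  4  5  6  7  8
 o  6  6  6  6  6  5  5  6  7  8
 k  7  7  7  7  6  6  6  6  7  8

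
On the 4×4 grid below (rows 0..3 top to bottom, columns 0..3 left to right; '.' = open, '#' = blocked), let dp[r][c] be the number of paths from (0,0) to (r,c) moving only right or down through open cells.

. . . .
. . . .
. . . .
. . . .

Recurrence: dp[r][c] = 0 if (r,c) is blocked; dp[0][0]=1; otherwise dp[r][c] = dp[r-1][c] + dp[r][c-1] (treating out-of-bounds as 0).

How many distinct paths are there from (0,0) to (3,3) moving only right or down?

20

r\c   0   1   2   3
  0   1   1   1   1
  1   1   2   3   4
  2   1   3   6  10
  3   1   4  10  20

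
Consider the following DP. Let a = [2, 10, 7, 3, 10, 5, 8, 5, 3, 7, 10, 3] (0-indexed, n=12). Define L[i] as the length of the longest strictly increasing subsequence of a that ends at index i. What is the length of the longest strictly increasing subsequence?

   i    0    1    2    3    4    5    6    7    8    9   10   11
a[i]    2   10    7    3   10    5    8    5    3    7   10    3
L[i]    1    2    2    2    3    3    4    3    2    4    5    2

5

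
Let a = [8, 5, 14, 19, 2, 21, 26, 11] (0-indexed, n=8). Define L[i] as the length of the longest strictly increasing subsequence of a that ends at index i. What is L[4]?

   i    0    1    2    3    4    5    6    7
a[i]    8    5   14   19    2   21   26   11
L[i]    1    1    2    3    1    4    5    2

1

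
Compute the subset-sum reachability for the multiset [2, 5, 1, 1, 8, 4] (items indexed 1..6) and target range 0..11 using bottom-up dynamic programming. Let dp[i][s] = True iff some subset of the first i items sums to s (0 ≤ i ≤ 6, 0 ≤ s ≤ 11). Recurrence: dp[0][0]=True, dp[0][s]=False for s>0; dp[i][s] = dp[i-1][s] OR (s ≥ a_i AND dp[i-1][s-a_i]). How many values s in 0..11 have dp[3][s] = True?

i\s   0   1   2   3   4   5   6   7   8   9  10  11
  0   T   F   F   F   F   F   F   F   F   F   F   F
  1   T   F   T   F   F   F   F   F   F   F   F   F
  2   T   F   T   F   F   T   F   T   F   F   F   F
  3   T   T   T   T   F   T   T   T   T   F   F   F
  4   T   T   T   T   T   T   T   T   T   T   F   F
  5   T   T   T   T   T   T   T   T   T   T   T   T
  6   T   T   T   T   T   T   T   T   T   T   T   T

8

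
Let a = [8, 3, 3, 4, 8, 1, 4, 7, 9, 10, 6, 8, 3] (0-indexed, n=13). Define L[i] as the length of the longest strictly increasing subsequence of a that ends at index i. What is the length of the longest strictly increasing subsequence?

5

   i    0    1    2    3    4    5    6    7    8    9   10   11   12
a[i]    8    3    3    4    8    1    4    7    9   10    6    8    3
L[i]    1    1    1    2    3    1    2    3    4    5    3    4    2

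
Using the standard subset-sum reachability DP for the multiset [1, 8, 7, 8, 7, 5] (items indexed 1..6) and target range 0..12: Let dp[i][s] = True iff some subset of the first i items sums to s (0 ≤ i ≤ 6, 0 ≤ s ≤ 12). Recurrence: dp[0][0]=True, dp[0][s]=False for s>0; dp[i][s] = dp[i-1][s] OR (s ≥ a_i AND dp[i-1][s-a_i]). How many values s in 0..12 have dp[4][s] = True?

i\s   0   1   2   3   4   5   6   7   8   9  10  11  12
  0   T   F   F   F   F   F   F   F   F   F   F   F   F
  1   T   T   F   F   F   F   F   F   F   F   F   F   F
  2   T   T   F   F   F   F   F   F   T   T   F   F   F
  3   T   T   F   F   F   F   F   T   T   T   F   F   F
  4   T   T   F   F   F   F   F   T   T   T   F   F   F
  5   T   T   F   F   F   F   F   T   T   T   F   F   F
  6   T   T   F   F   F   T   T   T   T   T   F   F   T

5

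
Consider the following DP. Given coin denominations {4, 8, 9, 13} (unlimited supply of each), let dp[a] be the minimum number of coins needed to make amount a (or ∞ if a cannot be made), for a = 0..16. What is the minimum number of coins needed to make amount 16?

 a  0  1  2  3  4  5  6  7  8  9 10 11 12 13 14 15 16
dp  0  -  -  -  1  -  -  -  1  1  -  -  2  1  -  -  2
(- denotes ∞ / unreachable)

2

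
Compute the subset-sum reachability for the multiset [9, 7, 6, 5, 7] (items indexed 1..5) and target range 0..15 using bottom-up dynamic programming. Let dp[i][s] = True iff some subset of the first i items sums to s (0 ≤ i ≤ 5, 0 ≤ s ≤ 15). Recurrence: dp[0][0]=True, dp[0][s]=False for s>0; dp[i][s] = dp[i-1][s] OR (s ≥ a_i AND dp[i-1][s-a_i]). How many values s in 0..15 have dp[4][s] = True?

10

i\s   0   1   2   3   4   5   6   7   8   9  10  11  12  13  14  15
  0   T   F   F   F   F   F   F   F   F   F   F   F   F   F   F   F
  1   T   F   F   F   F   F   F   F   F   T   F   F   F   F   F   F
  2   T   F   F   F   F   F   F   T   F   T   F   F   F   F   F   F
  3   T   F   F   F   F   F   T   T   F   T   F   F   F   T   F   T
  4   T   F   F   F   F   T   T   T   F   T   F   T   T   T   T   T
  5   T   F   F   F   F   T   T   T   F   T   F   T   T   T   T   T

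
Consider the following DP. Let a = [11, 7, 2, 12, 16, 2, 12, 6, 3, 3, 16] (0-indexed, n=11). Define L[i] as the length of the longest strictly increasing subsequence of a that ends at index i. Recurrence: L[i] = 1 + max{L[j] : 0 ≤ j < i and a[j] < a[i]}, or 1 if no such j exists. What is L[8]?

   i    0    1    2    3    4    5    6    7    8    9   10
a[i]   11    7    2   12   16    2   12    6    3    3   16
L[i]    1    1    1    2    3    1    2    2    2    2    3

2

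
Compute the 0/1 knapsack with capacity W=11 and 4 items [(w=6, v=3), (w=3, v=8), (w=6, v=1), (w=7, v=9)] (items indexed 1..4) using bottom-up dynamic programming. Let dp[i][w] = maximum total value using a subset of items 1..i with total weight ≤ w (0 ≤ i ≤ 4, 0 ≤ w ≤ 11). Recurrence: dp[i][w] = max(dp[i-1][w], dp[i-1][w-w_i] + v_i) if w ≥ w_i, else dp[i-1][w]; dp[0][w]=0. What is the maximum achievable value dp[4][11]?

i\w   0   1   2   3   4   5   6   7   8   9  10  11
  0   0   0   0   0   0   0   0   0   0   0   0   0
  1   0   0   0   0   0   0   3   3   3   3   3   3
  2   0   0   0   8   8   8   8   8   8  11  11  11
  3   0   0   0   8   8   8   8   8   8  11  11  11
  4   0   0   0   8   8   8   8   9   9  11  17  17

17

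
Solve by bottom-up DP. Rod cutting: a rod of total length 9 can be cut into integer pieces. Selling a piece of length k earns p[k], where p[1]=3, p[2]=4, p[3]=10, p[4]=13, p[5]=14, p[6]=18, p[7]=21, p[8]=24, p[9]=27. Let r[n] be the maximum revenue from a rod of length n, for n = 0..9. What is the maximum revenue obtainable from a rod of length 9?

   n    0    1    2    3    4    5    6    7    8    9
r[n]    0    3    6   10   13   16   20   23   26   30

30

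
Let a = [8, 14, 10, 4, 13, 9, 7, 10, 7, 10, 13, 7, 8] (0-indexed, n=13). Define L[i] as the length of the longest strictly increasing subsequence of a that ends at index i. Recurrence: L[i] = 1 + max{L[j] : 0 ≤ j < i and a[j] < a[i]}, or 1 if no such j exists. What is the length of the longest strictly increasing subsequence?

   i    0    1    2    3    4    5    6    7    8    9   10   11   12
a[i]    8   14   10    4   13    9    7   10    7   10   13    7    8
L[i]    1    2    2    1    3    2    2    3    2    3    4    2    3

4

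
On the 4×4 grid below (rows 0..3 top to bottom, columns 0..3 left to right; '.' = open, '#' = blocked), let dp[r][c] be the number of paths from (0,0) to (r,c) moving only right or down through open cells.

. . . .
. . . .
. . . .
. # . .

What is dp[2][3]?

10

r\c   0   1   2   3
  0   1   1   1   1
  1   1   2   3   4
  2   1   3   6  10
  3   1   0   6  16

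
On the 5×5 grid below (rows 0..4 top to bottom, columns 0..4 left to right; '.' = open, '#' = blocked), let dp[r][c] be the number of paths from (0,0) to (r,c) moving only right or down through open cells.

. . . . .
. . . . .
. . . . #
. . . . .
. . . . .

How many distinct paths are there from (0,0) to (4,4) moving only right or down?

55

r\c   0   1   2   3   4
  0   1   1   1   1   1
  1   1   2   3   4   5
  2   1   3   6  10   0
  3   1   4  10  20  20
  4   1   5  15  35  55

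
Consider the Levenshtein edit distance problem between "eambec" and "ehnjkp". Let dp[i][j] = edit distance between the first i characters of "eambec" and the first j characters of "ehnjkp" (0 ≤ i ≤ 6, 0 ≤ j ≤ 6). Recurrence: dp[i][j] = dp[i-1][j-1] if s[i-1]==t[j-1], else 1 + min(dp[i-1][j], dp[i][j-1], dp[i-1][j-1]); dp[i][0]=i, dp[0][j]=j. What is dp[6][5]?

   ''  e  h  n  j  k  p
''  0  1  2  3  4  5  6
 e  1  0  1  2  3  4  5
 a  2  1  1  2  3  4  5
 m  3  2  2  2  3  4  5
 b  4  3  3  3  3  4  5
 e  5  4  4  4  4  4  5
 c  6  5  5  5  5  5  5

5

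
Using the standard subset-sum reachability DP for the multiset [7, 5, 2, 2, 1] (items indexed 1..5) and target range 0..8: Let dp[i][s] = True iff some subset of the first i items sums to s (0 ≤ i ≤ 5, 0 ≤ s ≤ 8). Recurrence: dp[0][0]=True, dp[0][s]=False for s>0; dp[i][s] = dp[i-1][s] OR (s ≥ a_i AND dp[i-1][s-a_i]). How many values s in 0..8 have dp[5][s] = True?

i\s   0   1   2   3   4   5   6   7   8
  0   T   F   F   F   F   F   F   F   F
  1   T   F   F   F   F   F   F   T   F
  2   T   F   F   F   F   T   F   T   F
  3   T   F   T   F   F   T   F   T   F
  4   T   F   T   F   T   T   F   T   F
  5   T   T   T   T   T   T   T   T   T

9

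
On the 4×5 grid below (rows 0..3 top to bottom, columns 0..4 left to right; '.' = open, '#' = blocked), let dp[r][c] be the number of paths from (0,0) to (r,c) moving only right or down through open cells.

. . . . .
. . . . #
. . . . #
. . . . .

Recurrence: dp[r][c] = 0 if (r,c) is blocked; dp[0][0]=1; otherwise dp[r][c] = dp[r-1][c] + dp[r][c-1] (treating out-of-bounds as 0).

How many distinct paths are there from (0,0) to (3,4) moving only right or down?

r\c   0   1   2   3   4
  0   1   1   1   1   1
  1   1   2   3   4   0
  2   1   3   6  10   0
  3   1   4  10  20  20

20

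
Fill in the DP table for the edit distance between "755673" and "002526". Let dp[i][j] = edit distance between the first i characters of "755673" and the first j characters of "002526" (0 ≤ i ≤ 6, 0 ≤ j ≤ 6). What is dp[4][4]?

4

   ''  0  0  2  5  2  6
''  0  1  2  3  4  5  6
 7  1  1  2  3  4  5  6
 5  2  2  2  3  3  4  5
 5  3  3  3  3  3  4  5
 6  4  4  4  4  4  4  4
 7  5  5  5  5  5  5  5
 3  6  6  6  6  6  6  6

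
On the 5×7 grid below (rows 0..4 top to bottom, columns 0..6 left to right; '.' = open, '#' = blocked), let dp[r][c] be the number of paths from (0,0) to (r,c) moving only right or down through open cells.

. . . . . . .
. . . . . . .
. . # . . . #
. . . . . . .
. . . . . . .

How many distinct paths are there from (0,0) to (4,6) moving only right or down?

r\c   0   1   2   3   4   5   6
  0   1   1   1   1   1   1   1
  1   1   2   3   4   5   6   7
  2   1   3   0   4   9  15   0
  3   1   4   4   8  17  32  32
  4   1   5   9  17  34  66  98

98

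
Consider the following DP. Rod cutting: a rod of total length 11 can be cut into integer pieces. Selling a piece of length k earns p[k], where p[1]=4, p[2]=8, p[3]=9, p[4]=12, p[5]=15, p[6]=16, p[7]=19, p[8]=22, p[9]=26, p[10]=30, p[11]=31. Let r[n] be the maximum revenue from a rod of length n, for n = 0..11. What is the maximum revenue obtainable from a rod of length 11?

   n    0    1    2    3    4    5    6    7    8    9   10   11
r[n]    0    4    8   12   16   20   24   28   32   36   40   44

44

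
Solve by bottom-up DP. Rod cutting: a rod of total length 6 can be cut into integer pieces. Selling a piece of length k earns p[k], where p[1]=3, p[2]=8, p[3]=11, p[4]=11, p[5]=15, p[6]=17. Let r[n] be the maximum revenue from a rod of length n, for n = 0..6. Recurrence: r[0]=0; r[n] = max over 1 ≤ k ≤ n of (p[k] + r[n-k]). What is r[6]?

24

   n    0    1    2    3    4    5    6
r[n]    0    3    8   11   16   19   24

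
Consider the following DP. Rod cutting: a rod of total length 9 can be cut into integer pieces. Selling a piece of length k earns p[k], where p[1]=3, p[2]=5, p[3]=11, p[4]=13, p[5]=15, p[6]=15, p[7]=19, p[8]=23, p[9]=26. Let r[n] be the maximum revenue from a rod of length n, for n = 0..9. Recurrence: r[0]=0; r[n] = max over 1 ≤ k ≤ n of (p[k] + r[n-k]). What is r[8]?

28

   n    0    1    2    3    4    5    6    7    8    9
r[n]    0    3    6   11   14   17   22   25   28   33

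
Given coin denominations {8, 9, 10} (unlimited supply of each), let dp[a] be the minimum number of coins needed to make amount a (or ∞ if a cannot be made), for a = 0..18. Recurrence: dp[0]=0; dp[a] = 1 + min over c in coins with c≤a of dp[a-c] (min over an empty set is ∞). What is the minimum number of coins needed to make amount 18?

 a  0  1  2  3  4  5  6  7  8  9 10 11 12 13 14 15 16 17 18
dp  0  -  -  -  -  -  -  -  1  1  1  -  -  -  -  -  2  2  2
(- denotes ∞ / unreachable)

2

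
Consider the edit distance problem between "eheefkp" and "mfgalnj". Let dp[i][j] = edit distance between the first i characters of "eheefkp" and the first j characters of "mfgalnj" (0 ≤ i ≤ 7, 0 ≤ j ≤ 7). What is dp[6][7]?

7

   ''  m  f  g  a  l  n  j
''  0  1  2  3  4  5  6  7
 e  1  1  2  3  4  5  6  7
 h  2  2  2  3  4  5  6  7
 e  3  3  3  3  4  5  6  7
 e  4  4  4  4  4  5  6  7
 f  5  5  4  5  5  5  6  7
 k  6  6  5  5  6  6  6  7
 p  7  7  6  6  6  7  7  7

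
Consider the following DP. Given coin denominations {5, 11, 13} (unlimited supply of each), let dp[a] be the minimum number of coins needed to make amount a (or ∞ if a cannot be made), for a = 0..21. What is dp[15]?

3

 a  0  1  2  3  4  5  6  7  8  9 10 11 12 13 14 15 16 17 18 19 20 21
dp  0  -  -  -  -  1  -  -  -  -  2  1  -  1  -  3  2  -  2  -  4  3
(- denotes ∞ / unreachable)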